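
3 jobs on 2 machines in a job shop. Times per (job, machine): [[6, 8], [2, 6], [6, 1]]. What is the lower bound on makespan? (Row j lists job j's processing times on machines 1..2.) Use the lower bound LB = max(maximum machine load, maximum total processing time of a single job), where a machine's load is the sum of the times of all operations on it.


Machine loads:
  Machine 1: 6 + 2 + 6 = 14
  Machine 2: 8 + 6 + 1 = 15
Max machine load = 15
Job totals:
  Job 1: 14
  Job 2: 8
  Job 3: 7
Max job total = 14
Lower bound = max(15, 14) = 15

15


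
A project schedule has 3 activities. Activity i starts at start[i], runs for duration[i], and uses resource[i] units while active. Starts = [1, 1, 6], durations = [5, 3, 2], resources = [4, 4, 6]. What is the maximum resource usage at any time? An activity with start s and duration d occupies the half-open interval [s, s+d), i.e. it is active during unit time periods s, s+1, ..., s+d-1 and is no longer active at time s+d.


Each activity i is active on [start_i, start_i + duration_i).
Compute total resource usage per time slot:
  t=0: active resources = [], total = 0
  t=1: active resources = [4, 4], total = 8
  t=2: active resources = [4, 4], total = 8
  t=3: active resources = [4, 4], total = 8
  t=4: active resources = [4], total = 4
  t=5: active resources = [4], total = 4
  t=6: active resources = [6], total = 6
  t=7: active resources = [6], total = 6
Peak resource demand = 8

8


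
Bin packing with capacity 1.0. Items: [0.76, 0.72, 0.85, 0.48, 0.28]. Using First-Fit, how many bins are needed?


Place items sequentially using First-Fit:
  Item 0.76 -> new Bin 1
  Item 0.72 -> new Bin 2
  Item 0.85 -> new Bin 3
  Item 0.48 -> new Bin 4
  Item 0.28 -> Bin 2 (now 1.0)
Total bins used = 4

4


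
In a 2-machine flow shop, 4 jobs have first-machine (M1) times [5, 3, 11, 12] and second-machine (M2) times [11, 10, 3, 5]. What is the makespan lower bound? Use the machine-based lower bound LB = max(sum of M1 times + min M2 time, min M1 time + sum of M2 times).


LB1 = sum(M1 times) + min(M2 times) = 31 + 3 = 34
LB2 = min(M1 times) + sum(M2 times) = 3 + 29 = 32
Lower bound = max(LB1, LB2) = max(34, 32) = 34

34


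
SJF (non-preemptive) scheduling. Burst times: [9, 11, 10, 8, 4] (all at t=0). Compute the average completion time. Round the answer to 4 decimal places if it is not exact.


SJF order (ascending): [4, 8, 9, 10, 11]
Completion times:
  Job 1: burst=4, C=4
  Job 2: burst=8, C=12
  Job 3: burst=9, C=21
  Job 4: burst=10, C=31
  Job 5: burst=11, C=42
Average completion = 110/5 = 22.0

22.0


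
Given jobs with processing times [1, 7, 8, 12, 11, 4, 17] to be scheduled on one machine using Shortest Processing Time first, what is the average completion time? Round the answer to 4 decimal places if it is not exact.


Sort jobs by processing time (SPT order): [1, 4, 7, 8, 11, 12, 17]
Compute completion times sequentially:
  Job 1: processing = 1, completes at 1
  Job 2: processing = 4, completes at 5
  Job 3: processing = 7, completes at 12
  Job 4: processing = 8, completes at 20
  Job 5: processing = 11, completes at 31
  Job 6: processing = 12, completes at 43
  Job 7: processing = 17, completes at 60
Sum of completion times = 172
Average completion time = 172/7 = 24.5714

24.5714


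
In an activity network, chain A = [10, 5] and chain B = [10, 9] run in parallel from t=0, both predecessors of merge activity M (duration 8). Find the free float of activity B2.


ES(B2) = sum of predecessors on chain B = 10
EF(B2) = ES + duration = 10 + 9 = 19
Successor of B2 is M. ES(M) = max(sum(A), sum(B)) = max(15, 19) = 19
Free float = ES(successor) - EF(current) = 19 - 19 = 0

0


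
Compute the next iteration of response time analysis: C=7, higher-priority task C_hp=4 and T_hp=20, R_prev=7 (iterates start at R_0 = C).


R_next = C + ceil(R_prev / T_hp) * C_hp
ceil(7 / 20) = ceil(0.35) = 1
Interference = 1 * 4 = 4
R_next = 7 + 4 = 11

11


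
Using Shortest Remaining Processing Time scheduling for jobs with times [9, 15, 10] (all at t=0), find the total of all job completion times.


Since all jobs arrive at t=0, SRPT equals SPT ordering.
SPT order: [9, 10, 15]
Completion times:
  Job 1: p=9, C=9
  Job 2: p=10, C=19
  Job 3: p=15, C=34
Total completion time = 9 + 19 + 34 = 62

62


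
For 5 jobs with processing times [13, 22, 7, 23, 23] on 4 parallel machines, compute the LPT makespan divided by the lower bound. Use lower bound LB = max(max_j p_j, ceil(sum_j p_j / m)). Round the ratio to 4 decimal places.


LPT order: [23, 23, 22, 13, 7]
Machine loads after assignment: [23, 23, 22, 20]
LPT makespan = 23
Lower bound = max(max_job, ceil(total/4)) = max(23, 22) = 23
Ratio = 23 / 23 = 1.0

1.0


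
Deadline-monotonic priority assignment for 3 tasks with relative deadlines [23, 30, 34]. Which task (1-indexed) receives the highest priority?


Sort tasks by relative deadline (ascending):
  Task 1: deadline = 23
  Task 2: deadline = 30
  Task 3: deadline = 34
Priority order (highest first): [1, 2, 3]
Highest priority task = 1

1


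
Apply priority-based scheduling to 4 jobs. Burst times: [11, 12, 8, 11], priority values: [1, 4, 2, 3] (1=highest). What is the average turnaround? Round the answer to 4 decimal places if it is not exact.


Sort by priority (ascending = highest first):
Order: [(1, 11), (2, 8), (3, 11), (4, 12)]
Completion times:
  Priority 1, burst=11, C=11
  Priority 2, burst=8, C=19
  Priority 3, burst=11, C=30
  Priority 4, burst=12, C=42
Average turnaround = 102/4 = 25.5

25.5


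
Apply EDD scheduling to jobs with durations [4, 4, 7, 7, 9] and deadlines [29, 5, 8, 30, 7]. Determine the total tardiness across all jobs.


Sort by due date (EDD order): [(4, 5), (9, 7), (7, 8), (4, 29), (7, 30)]
Compute completion times and tardiness:
  Job 1: p=4, d=5, C=4, tardiness=max(0,4-5)=0
  Job 2: p=9, d=7, C=13, tardiness=max(0,13-7)=6
  Job 3: p=7, d=8, C=20, tardiness=max(0,20-8)=12
  Job 4: p=4, d=29, C=24, tardiness=max(0,24-29)=0
  Job 5: p=7, d=30, C=31, tardiness=max(0,31-30)=1
Total tardiness = 19

19


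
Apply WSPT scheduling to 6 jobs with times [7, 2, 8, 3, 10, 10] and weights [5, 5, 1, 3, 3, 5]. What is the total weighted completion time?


Compute p/w ratios and sort ascending (WSPT): [(2, 5), (3, 3), (7, 5), (10, 5), (10, 3), (8, 1)]
Compute weighted completion times:
  Job (p=2,w=5): C=2, w*C=5*2=10
  Job (p=3,w=3): C=5, w*C=3*5=15
  Job (p=7,w=5): C=12, w*C=5*12=60
  Job (p=10,w=5): C=22, w*C=5*22=110
  Job (p=10,w=3): C=32, w*C=3*32=96
  Job (p=8,w=1): C=40, w*C=1*40=40
Total weighted completion time = 331

331


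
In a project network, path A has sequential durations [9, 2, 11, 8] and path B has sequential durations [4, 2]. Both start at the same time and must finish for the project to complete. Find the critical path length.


Path A total = 9 + 2 + 11 + 8 = 30
Path B total = 4 + 2 = 6
Critical path = longest path = max(30, 6) = 30

30


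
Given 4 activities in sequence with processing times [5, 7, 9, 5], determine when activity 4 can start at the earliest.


Activity 4 starts after activities 1 through 3 complete.
Predecessor durations: [5, 7, 9]
ES = 5 + 7 + 9 = 21

21


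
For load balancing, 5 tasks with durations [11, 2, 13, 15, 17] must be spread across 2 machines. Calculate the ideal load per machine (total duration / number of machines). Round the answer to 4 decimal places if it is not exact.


Total processing time = 11 + 2 + 13 + 15 + 17 = 58
Number of machines = 2
Ideal balanced load = 58 / 2 = 29.0

29.0


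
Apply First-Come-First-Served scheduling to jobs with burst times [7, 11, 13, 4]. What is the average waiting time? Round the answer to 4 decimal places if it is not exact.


FCFS order (as given): [7, 11, 13, 4]
Waiting times:
  Job 1: wait = 0
  Job 2: wait = 7
  Job 3: wait = 18
  Job 4: wait = 31
Sum of waiting times = 56
Average waiting time = 56/4 = 14.0

14.0


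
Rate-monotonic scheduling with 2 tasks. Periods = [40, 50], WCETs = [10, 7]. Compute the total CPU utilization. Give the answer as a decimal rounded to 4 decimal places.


Compute individual utilizations (exact fractions):
  Task 1: C/T = 10/40 = 1/4 (approx. 0.25)
  Task 2: C/T = 7/50 (approx. 0.14)
Total utilization U = 1/4 + 7/50 = 39/100
Rounded to 4 decimal places: U = 0.3900
RM (Liu & Layland) bound for 2 tasks = 0.828427; compare with U = 39/100 (approx. 0.390000)
U <= bound, so schedulable by RM sufficient condition.

0.3900


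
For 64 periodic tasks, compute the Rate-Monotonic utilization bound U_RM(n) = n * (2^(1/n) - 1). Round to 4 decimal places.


Compute 2^(1/64) = 1.0108892861
Subtract 1: 1.0108892861 - 1 = 0.0108892861
Multiply by n: 64 * 0.0108892861 = 0.6969143104
Round to 4 dp: 0.6969

0.6969


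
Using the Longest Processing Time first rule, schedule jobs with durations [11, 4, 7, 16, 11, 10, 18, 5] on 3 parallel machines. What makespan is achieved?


Sort jobs in decreasing order (LPT): [18, 16, 11, 11, 10, 7, 5, 4]
Assign each job to the least loaded machine:
  Machine 1: jobs [18, 7, 4], load = 29
  Machine 2: jobs [16, 10], load = 26
  Machine 3: jobs [11, 11, 5], load = 27
Makespan = max load = 29

29


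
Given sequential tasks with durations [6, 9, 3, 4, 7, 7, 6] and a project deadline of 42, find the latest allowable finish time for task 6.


LF(activity 6) = deadline - sum of successor durations
Successors: activities 7 through 7 with durations [6]
Sum of successor durations = 6
LF = 42 - 6 = 36

36


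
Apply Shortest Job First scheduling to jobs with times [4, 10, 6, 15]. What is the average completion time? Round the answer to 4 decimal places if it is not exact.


SJF order (ascending): [4, 6, 10, 15]
Completion times:
  Job 1: burst=4, C=4
  Job 2: burst=6, C=10
  Job 3: burst=10, C=20
  Job 4: burst=15, C=35
Average completion = 69/4 = 17.25

17.25


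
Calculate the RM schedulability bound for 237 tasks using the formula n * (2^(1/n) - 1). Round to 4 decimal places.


Compute 2^(1/237) = 1.0029289527
Subtract 1: 1.0029289527 - 1 = 0.0029289527
Multiply by n: 237 * 0.0029289527 = 0.6941617899
Round to 4 dp: 0.6942

0.6942


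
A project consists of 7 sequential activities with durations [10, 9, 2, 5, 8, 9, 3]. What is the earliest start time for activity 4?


Activity 4 starts after activities 1 through 3 complete.
Predecessor durations: [10, 9, 2]
ES = 10 + 9 + 2 = 21

21


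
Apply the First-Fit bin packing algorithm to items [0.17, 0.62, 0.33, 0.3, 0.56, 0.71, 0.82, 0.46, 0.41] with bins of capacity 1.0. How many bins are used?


Place items sequentially using First-Fit:
  Item 0.17 -> new Bin 1
  Item 0.62 -> Bin 1 (now 0.79)
  Item 0.33 -> new Bin 2
  Item 0.3 -> Bin 2 (now 0.63)
  Item 0.56 -> new Bin 3
  Item 0.71 -> new Bin 4
  Item 0.82 -> new Bin 5
  Item 0.46 -> new Bin 6
  Item 0.41 -> Bin 3 (now 0.97)
Total bins used = 6

6


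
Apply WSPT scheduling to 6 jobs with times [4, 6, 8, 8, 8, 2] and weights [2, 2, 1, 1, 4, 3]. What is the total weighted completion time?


Compute p/w ratios and sort ascending (WSPT): [(2, 3), (4, 2), (8, 4), (6, 2), (8, 1), (8, 1)]
Compute weighted completion times:
  Job (p=2,w=3): C=2, w*C=3*2=6
  Job (p=4,w=2): C=6, w*C=2*6=12
  Job (p=8,w=4): C=14, w*C=4*14=56
  Job (p=6,w=2): C=20, w*C=2*20=40
  Job (p=8,w=1): C=28, w*C=1*28=28
  Job (p=8,w=1): C=36, w*C=1*36=36
Total weighted completion time = 178

178


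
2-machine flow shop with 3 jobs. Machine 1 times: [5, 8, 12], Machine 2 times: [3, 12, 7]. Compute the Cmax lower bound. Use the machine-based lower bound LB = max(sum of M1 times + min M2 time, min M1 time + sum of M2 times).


LB1 = sum(M1 times) + min(M2 times) = 25 + 3 = 28
LB2 = min(M1 times) + sum(M2 times) = 5 + 22 = 27
Lower bound = max(LB1, LB2) = max(28, 27) = 28

28


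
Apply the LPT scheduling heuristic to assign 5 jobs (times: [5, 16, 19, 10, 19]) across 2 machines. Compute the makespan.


Sort jobs in decreasing order (LPT): [19, 19, 16, 10, 5]
Assign each job to the least loaded machine:
  Machine 1: jobs [19, 16], load = 35
  Machine 2: jobs [19, 10, 5], load = 34
Makespan = max load = 35

35


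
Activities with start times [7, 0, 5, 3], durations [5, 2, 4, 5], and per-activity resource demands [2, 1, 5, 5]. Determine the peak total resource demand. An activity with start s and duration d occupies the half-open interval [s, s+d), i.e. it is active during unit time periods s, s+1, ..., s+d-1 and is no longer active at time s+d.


Each activity i is active on [start_i, start_i + duration_i).
Compute total resource usage per time slot:
  t=0: active resources = [1], total = 1
  t=1: active resources = [1], total = 1
  t=2: active resources = [], total = 0
  t=3: active resources = [5], total = 5
  t=4: active resources = [5], total = 5
  t=5: active resources = [5, 5], total = 10
  t=6: active resources = [5, 5], total = 10
  t=7: active resources = [2, 5, 5], total = 12
  t=8: active resources = [2, 5], total = 7
  t=9: active resources = [2], total = 2
  t=10: active resources = [2], total = 2
  t=11: active resources = [2], total = 2
Peak resource demand = 12

12


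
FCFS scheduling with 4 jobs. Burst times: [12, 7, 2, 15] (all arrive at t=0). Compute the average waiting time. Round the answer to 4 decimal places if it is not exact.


FCFS order (as given): [12, 7, 2, 15]
Waiting times:
  Job 1: wait = 0
  Job 2: wait = 12
  Job 3: wait = 19
  Job 4: wait = 21
Sum of waiting times = 52
Average waiting time = 52/4 = 13.0

13.0


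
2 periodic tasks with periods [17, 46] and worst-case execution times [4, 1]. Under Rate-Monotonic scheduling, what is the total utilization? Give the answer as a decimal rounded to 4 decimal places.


Compute individual utilizations (exact fractions):
  Task 1: C/T = 4/17 (approx. 0.2353)
  Task 2: C/T = 1/46 (approx. 0.0217)
Total utilization U = 4/17 + 1/46 = 201/782
Rounded to 4 decimal places: U = 0.2570
RM (Liu & Layland) bound for 2 tasks = 0.828427; compare with U = 201/782 (approx. 0.257033)
U <= bound, so schedulable by RM sufficient condition.

0.2570


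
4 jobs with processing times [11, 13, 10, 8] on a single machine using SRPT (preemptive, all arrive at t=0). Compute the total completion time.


Since all jobs arrive at t=0, SRPT equals SPT ordering.
SPT order: [8, 10, 11, 13]
Completion times:
  Job 1: p=8, C=8
  Job 2: p=10, C=18
  Job 3: p=11, C=29
  Job 4: p=13, C=42
Total completion time = 8 + 18 + 29 + 42 = 97

97


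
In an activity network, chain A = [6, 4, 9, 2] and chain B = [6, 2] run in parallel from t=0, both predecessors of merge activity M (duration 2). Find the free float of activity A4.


ES(A4) = sum of predecessors on chain A = 19
EF(A4) = ES + duration = 19 + 2 = 21
Successor of A4 is M. ES(M) = max(sum(A), sum(B)) = max(21, 8) = 21
Free float = ES(successor) - EF(current) = 21 - 21 = 0

0


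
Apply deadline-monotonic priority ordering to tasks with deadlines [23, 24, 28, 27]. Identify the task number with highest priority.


Sort tasks by relative deadline (ascending):
  Task 1: deadline = 23
  Task 2: deadline = 24
  Task 4: deadline = 27
  Task 3: deadline = 28
Priority order (highest first): [1, 2, 4, 3]
Highest priority task = 1

1


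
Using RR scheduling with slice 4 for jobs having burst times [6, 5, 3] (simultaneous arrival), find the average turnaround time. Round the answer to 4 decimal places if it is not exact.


Time quantum = 4
Execution trace:
  J1 runs 4 units, time = 4
  J2 runs 4 units, time = 8
  J3 runs 3 units, time = 11
  J1 runs 2 units, time = 13
  J2 runs 1 units, time = 14
Finish times: [13, 14, 11]
Average turnaround = 38/3 = 12.6667

12.6667


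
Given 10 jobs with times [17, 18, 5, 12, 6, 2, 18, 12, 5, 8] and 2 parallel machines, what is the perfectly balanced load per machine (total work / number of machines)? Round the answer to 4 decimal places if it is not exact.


Total processing time = 17 + 18 + 5 + 12 + 6 + 2 + 18 + 12 + 5 + 8 = 103
Number of machines = 2
Ideal balanced load = 103 / 2 = 51.5

51.5


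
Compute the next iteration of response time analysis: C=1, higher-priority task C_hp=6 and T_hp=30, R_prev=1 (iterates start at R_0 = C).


R_next = C + ceil(R_prev / T_hp) * C_hp
ceil(1 / 30) = ceil(0.0333) = 1
Interference = 1 * 6 = 6
R_next = 1 + 6 = 7

7


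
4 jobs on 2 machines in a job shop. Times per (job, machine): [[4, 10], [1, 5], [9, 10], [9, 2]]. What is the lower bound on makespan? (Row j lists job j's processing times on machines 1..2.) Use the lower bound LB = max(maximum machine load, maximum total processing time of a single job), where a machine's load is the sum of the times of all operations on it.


Machine loads:
  Machine 1: 4 + 1 + 9 + 9 = 23
  Machine 2: 10 + 5 + 10 + 2 = 27
Max machine load = 27
Job totals:
  Job 1: 14
  Job 2: 6
  Job 3: 19
  Job 4: 11
Max job total = 19
Lower bound = max(27, 19) = 27

27


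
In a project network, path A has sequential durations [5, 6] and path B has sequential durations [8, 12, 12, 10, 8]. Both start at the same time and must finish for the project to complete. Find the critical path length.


Path A total = 5 + 6 = 11
Path B total = 8 + 12 + 12 + 10 + 8 = 50
Critical path = longest path = max(11, 50) = 50

50


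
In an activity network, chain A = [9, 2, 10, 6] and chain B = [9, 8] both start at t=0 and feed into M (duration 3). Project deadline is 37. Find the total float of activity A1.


Forward pass: ES(A1) = sum of predecessors on chain A = 0
EF = ES + duration = 0 + 9 = 9
Backward pass: LF(M) = deadline = 37; LS(M) = 37 - 3 = 34
LF(A1) = LS(M) - sum(successors on chain A) = 34 - 18 = 16
LS = LF - duration = 16 - 9 = 7
Total float = LS - ES = 7 - 0 = 7

7


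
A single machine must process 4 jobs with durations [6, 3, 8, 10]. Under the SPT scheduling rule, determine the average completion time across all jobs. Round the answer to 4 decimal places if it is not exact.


Sort jobs by processing time (SPT order): [3, 6, 8, 10]
Compute completion times sequentially:
  Job 1: processing = 3, completes at 3
  Job 2: processing = 6, completes at 9
  Job 3: processing = 8, completes at 17
  Job 4: processing = 10, completes at 27
Sum of completion times = 56
Average completion time = 56/4 = 14.0

14.0


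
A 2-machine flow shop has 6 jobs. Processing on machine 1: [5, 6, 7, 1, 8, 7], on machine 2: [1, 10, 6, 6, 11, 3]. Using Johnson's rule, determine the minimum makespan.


Apply Johnson's rule:
  Group 1 (a <= b): [(4, 1, 6), (2, 6, 10), (5, 8, 11)]
  Group 2 (a > b): [(3, 7, 6), (6, 7, 3), (1, 5, 1)]
Optimal job order: [4, 2, 5, 3, 6, 1]
Schedule:
  Job 4: M1 done at 1, M2 done at 7
  Job 2: M1 done at 7, M2 done at 17
  Job 5: M1 done at 15, M2 done at 28
  Job 3: M1 done at 22, M2 done at 34
  Job 6: M1 done at 29, M2 done at 37
  Job 1: M1 done at 34, M2 done at 38
Makespan = 38

38


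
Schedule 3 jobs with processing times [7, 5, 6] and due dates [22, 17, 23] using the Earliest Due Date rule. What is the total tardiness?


Sort by due date (EDD order): [(5, 17), (7, 22), (6, 23)]
Compute completion times and tardiness:
  Job 1: p=5, d=17, C=5, tardiness=max(0,5-17)=0
  Job 2: p=7, d=22, C=12, tardiness=max(0,12-22)=0
  Job 3: p=6, d=23, C=18, tardiness=max(0,18-23)=0
Total tardiness = 0

0


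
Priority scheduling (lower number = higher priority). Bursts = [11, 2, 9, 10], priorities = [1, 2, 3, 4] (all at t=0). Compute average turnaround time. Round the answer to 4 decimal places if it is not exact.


Sort by priority (ascending = highest first):
Order: [(1, 11), (2, 2), (3, 9), (4, 10)]
Completion times:
  Priority 1, burst=11, C=11
  Priority 2, burst=2, C=13
  Priority 3, burst=9, C=22
  Priority 4, burst=10, C=32
Average turnaround = 78/4 = 19.5

19.5


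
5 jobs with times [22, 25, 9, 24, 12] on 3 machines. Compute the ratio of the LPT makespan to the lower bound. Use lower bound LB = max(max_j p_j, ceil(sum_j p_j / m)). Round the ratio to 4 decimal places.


LPT order: [25, 24, 22, 12, 9]
Machine loads after assignment: [25, 33, 34]
LPT makespan = 34
Lower bound = max(max_job, ceil(total/3)) = max(25, 31) = 31
Ratio = 34 / 31 = 1.0968

1.0968


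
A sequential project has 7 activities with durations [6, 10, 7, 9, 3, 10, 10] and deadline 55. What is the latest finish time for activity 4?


LF(activity 4) = deadline - sum of successor durations
Successors: activities 5 through 7 with durations [3, 10, 10]
Sum of successor durations = 23
LF = 55 - 23 = 32

32


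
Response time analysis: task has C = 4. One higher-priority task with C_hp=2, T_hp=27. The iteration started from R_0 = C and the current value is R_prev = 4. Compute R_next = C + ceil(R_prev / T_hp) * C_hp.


R_next = C + ceil(R_prev / T_hp) * C_hp
ceil(4 / 27) = ceil(0.1481) = 1
Interference = 1 * 2 = 2
R_next = 4 + 2 = 6

6


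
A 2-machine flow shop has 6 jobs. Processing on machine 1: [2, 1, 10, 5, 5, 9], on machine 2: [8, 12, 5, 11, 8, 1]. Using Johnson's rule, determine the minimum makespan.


Apply Johnson's rule:
  Group 1 (a <= b): [(2, 1, 12), (1, 2, 8), (4, 5, 11), (5, 5, 8)]
  Group 2 (a > b): [(3, 10, 5), (6, 9, 1)]
Optimal job order: [2, 1, 4, 5, 3, 6]
Schedule:
  Job 2: M1 done at 1, M2 done at 13
  Job 1: M1 done at 3, M2 done at 21
  Job 4: M1 done at 8, M2 done at 32
  Job 5: M1 done at 13, M2 done at 40
  Job 3: M1 done at 23, M2 done at 45
  Job 6: M1 done at 32, M2 done at 46
Makespan = 46

46


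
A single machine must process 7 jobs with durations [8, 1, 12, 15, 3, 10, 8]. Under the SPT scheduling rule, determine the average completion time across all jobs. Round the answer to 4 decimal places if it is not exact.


Sort jobs by processing time (SPT order): [1, 3, 8, 8, 10, 12, 15]
Compute completion times sequentially:
  Job 1: processing = 1, completes at 1
  Job 2: processing = 3, completes at 4
  Job 3: processing = 8, completes at 12
  Job 4: processing = 8, completes at 20
  Job 5: processing = 10, completes at 30
  Job 6: processing = 12, completes at 42
  Job 7: processing = 15, completes at 57
Sum of completion times = 166
Average completion time = 166/7 = 23.7143

23.7143


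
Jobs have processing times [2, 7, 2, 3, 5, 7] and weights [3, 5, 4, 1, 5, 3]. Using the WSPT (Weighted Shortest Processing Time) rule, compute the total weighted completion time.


Compute p/w ratios and sort ascending (WSPT): [(2, 4), (2, 3), (5, 5), (7, 5), (7, 3), (3, 1)]
Compute weighted completion times:
  Job (p=2,w=4): C=2, w*C=4*2=8
  Job (p=2,w=3): C=4, w*C=3*4=12
  Job (p=5,w=5): C=9, w*C=5*9=45
  Job (p=7,w=5): C=16, w*C=5*16=80
  Job (p=7,w=3): C=23, w*C=3*23=69
  Job (p=3,w=1): C=26, w*C=1*26=26
Total weighted completion time = 240

240


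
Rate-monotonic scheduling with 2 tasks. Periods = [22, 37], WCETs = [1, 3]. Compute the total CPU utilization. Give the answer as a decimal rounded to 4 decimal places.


Compute individual utilizations (exact fractions):
  Task 1: C/T = 1/22 (approx. 0.0455)
  Task 2: C/T = 3/37 (approx. 0.0811)
Total utilization U = 1/22 + 3/37 = 103/814
Rounded to 4 decimal places: U = 0.1265
RM (Liu & Layland) bound for 2 tasks = 0.828427; compare with U = 103/814 (approx. 0.126536)
U <= bound, so schedulable by RM sufficient condition.

0.1265


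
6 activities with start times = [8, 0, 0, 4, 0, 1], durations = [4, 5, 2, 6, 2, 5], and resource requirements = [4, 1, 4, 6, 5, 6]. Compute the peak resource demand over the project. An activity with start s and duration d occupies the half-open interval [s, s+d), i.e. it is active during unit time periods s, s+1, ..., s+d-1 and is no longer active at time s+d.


Each activity i is active on [start_i, start_i + duration_i).
Compute total resource usage per time slot:
  t=0: active resources = [1, 4, 5], total = 10
  t=1: active resources = [1, 4, 5, 6], total = 16
  t=2: active resources = [1, 6], total = 7
  t=3: active resources = [1, 6], total = 7
  t=4: active resources = [1, 6, 6], total = 13
  t=5: active resources = [6, 6], total = 12
  t=6: active resources = [6], total = 6
  t=7: active resources = [6], total = 6
  t=8: active resources = [4, 6], total = 10
  t=9: active resources = [4, 6], total = 10
  t=10: active resources = [4], total = 4
  t=11: active resources = [4], total = 4
Peak resource demand = 16

16


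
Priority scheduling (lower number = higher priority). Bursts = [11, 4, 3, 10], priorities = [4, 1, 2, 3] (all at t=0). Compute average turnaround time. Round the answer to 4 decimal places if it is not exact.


Sort by priority (ascending = highest first):
Order: [(1, 4), (2, 3), (3, 10), (4, 11)]
Completion times:
  Priority 1, burst=4, C=4
  Priority 2, burst=3, C=7
  Priority 3, burst=10, C=17
  Priority 4, burst=11, C=28
Average turnaround = 56/4 = 14.0

14.0


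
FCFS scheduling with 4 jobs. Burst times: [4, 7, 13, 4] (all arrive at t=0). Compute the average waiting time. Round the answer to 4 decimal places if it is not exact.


FCFS order (as given): [4, 7, 13, 4]
Waiting times:
  Job 1: wait = 0
  Job 2: wait = 4
  Job 3: wait = 11
  Job 4: wait = 24
Sum of waiting times = 39
Average waiting time = 39/4 = 9.75

9.75


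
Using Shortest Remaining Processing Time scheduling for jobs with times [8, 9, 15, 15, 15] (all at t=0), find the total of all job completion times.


Since all jobs arrive at t=0, SRPT equals SPT ordering.
SPT order: [8, 9, 15, 15, 15]
Completion times:
  Job 1: p=8, C=8
  Job 2: p=9, C=17
  Job 3: p=15, C=32
  Job 4: p=15, C=47
  Job 5: p=15, C=62
Total completion time = 8 + 17 + 32 + 47 + 62 = 166

166


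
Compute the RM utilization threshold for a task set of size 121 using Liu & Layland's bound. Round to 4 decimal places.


Compute 2^(1/121) = 1.0057449283
Subtract 1: 1.0057449283 - 1 = 0.0057449283
Multiply by n: 121 * 0.0057449283 = 0.6951363243
Round to 4 dp: 0.6951

0.6951


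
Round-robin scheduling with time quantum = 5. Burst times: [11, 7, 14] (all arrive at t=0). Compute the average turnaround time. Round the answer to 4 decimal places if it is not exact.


Time quantum = 5
Execution trace:
  J1 runs 5 units, time = 5
  J2 runs 5 units, time = 10
  J3 runs 5 units, time = 15
  J1 runs 5 units, time = 20
  J2 runs 2 units, time = 22
  J3 runs 5 units, time = 27
  J1 runs 1 units, time = 28
  J3 runs 4 units, time = 32
Finish times: [28, 22, 32]
Average turnaround = 82/3 = 27.3333

27.3333


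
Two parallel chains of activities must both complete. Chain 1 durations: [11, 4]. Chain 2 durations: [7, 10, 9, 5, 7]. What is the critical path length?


Path A total = 11 + 4 = 15
Path B total = 7 + 10 + 9 + 5 + 7 = 38
Critical path = longest path = max(15, 38) = 38

38


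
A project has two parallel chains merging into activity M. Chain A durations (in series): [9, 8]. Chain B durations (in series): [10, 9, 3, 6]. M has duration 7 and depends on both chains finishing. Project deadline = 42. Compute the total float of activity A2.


Forward pass: ES(A2) = sum of predecessors on chain A = 9
EF = ES + duration = 9 + 8 = 17
Backward pass: LF(M) = deadline = 42; LS(M) = 42 - 7 = 35
LF(A2) = LS(M) - sum(successors on chain A) = 35 - 0 = 35
LS = LF - duration = 35 - 8 = 27
Total float = LS - ES = 27 - 9 = 18

18


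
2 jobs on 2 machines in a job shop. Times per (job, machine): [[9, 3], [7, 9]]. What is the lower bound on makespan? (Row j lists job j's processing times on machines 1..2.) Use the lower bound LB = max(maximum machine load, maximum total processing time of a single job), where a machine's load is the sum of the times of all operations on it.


Machine loads:
  Machine 1: 9 + 7 = 16
  Machine 2: 3 + 9 = 12
Max machine load = 16
Job totals:
  Job 1: 12
  Job 2: 16
Max job total = 16
Lower bound = max(16, 16) = 16

16


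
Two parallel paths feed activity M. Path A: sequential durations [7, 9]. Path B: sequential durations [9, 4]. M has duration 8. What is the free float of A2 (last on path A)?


ES(A2) = sum of predecessors on chain A = 7
EF(A2) = ES + duration = 7 + 9 = 16
Successor of A2 is M. ES(M) = max(sum(A), sum(B)) = max(16, 13) = 16
Free float = ES(successor) - EF(current) = 16 - 16 = 0

0


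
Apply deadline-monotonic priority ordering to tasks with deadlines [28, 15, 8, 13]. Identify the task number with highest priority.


Sort tasks by relative deadline (ascending):
  Task 3: deadline = 8
  Task 4: deadline = 13
  Task 2: deadline = 15
  Task 1: deadline = 28
Priority order (highest first): [3, 4, 2, 1]
Highest priority task = 3

3


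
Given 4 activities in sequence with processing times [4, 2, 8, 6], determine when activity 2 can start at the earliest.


Activity 2 starts after activities 1 through 1 complete.
Predecessor durations: [4]
ES = 4 = 4

4


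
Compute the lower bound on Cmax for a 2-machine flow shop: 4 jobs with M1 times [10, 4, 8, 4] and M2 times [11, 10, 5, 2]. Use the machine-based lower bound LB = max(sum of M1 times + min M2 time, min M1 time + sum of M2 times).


LB1 = sum(M1 times) + min(M2 times) = 26 + 2 = 28
LB2 = min(M1 times) + sum(M2 times) = 4 + 28 = 32
Lower bound = max(LB1, LB2) = max(28, 32) = 32

32


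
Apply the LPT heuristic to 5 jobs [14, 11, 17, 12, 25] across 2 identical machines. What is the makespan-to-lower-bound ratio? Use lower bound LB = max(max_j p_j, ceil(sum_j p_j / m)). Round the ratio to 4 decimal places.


LPT order: [25, 17, 14, 12, 11]
Machine loads after assignment: [37, 42]
LPT makespan = 42
Lower bound = max(max_job, ceil(total/2)) = max(25, 40) = 40
Ratio = 42 / 40 = 1.05

1.05


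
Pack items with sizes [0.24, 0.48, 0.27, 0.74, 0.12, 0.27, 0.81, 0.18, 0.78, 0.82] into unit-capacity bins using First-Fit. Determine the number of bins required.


Place items sequentially using First-Fit:
  Item 0.24 -> new Bin 1
  Item 0.48 -> Bin 1 (now 0.72)
  Item 0.27 -> Bin 1 (now 0.99)
  Item 0.74 -> new Bin 2
  Item 0.12 -> Bin 2 (now 0.86)
  Item 0.27 -> new Bin 3
  Item 0.81 -> new Bin 4
  Item 0.18 -> Bin 3 (now 0.45)
  Item 0.78 -> new Bin 5
  Item 0.82 -> new Bin 6
Total bins used = 6

6


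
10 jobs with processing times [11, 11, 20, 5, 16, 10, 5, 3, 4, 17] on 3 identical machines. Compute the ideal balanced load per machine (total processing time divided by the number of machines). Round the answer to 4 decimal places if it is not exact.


Total processing time = 11 + 11 + 20 + 5 + 16 + 10 + 5 + 3 + 4 + 17 = 102
Number of machines = 3
Ideal balanced load = 102 / 3 = 34.0

34.0


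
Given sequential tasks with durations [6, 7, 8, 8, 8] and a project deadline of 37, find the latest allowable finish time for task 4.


LF(activity 4) = deadline - sum of successor durations
Successors: activities 5 through 5 with durations [8]
Sum of successor durations = 8
LF = 37 - 8 = 29

29


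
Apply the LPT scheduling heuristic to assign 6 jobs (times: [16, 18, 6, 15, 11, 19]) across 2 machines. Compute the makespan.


Sort jobs in decreasing order (LPT): [19, 18, 16, 15, 11, 6]
Assign each job to the least loaded machine:
  Machine 1: jobs [19, 15, 11], load = 45
  Machine 2: jobs [18, 16, 6], load = 40
Makespan = max load = 45

45


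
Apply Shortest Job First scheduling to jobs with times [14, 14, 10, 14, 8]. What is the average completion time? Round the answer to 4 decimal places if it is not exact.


SJF order (ascending): [8, 10, 14, 14, 14]
Completion times:
  Job 1: burst=8, C=8
  Job 2: burst=10, C=18
  Job 3: burst=14, C=32
  Job 4: burst=14, C=46
  Job 5: burst=14, C=60
Average completion = 164/5 = 32.8

32.8


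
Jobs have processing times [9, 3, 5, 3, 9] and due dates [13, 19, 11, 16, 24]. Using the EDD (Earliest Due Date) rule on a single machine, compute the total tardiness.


Sort by due date (EDD order): [(5, 11), (9, 13), (3, 16), (3, 19), (9, 24)]
Compute completion times and tardiness:
  Job 1: p=5, d=11, C=5, tardiness=max(0,5-11)=0
  Job 2: p=9, d=13, C=14, tardiness=max(0,14-13)=1
  Job 3: p=3, d=16, C=17, tardiness=max(0,17-16)=1
  Job 4: p=3, d=19, C=20, tardiness=max(0,20-19)=1
  Job 5: p=9, d=24, C=29, tardiness=max(0,29-24)=5
Total tardiness = 8

8


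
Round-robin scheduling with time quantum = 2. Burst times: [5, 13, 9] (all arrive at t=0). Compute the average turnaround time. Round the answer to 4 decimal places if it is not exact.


Time quantum = 2
Execution trace:
  J1 runs 2 units, time = 2
  J2 runs 2 units, time = 4
  J3 runs 2 units, time = 6
  J1 runs 2 units, time = 8
  J2 runs 2 units, time = 10
  J3 runs 2 units, time = 12
  J1 runs 1 units, time = 13
  J2 runs 2 units, time = 15
  J3 runs 2 units, time = 17
  J2 runs 2 units, time = 19
  J3 runs 2 units, time = 21
  J2 runs 2 units, time = 23
  J3 runs 1 units, time = 24
  J2 runs 2 units, time = 26
  J2 runs 1 units, time = 27
Finish times: [13, 27, 24]
Average turnaround = 64/3 = 21.3333

21.3333


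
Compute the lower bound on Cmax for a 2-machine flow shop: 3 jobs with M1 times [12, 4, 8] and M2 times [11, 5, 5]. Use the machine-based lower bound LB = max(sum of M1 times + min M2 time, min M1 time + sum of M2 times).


LB1 = sum(M1 times) + min(M2 times) = 24 + 5 = 29
LB2 = min(M1 times) + sum(M2 times) = 4 + 21 = 25
Lower bound = max(LB1, LB2) = max(29, 25) = 29

29


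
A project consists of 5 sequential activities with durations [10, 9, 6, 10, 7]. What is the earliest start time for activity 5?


Activity 5 starts after activities 1 through 4 complete.
Predecessor durations: [10, 9, 6, 10]
ES = 10 + 9 + 6 + 10 = 35

35


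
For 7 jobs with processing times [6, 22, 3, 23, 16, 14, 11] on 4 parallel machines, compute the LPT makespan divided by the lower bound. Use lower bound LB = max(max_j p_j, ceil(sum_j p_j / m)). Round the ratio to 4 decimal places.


LPT order: [23, 22, 16, 14, 11, 6, 3]
Machine loads after assignment: [23, 25, 22, 25]
LPT makespan = 25
Lower bound = max(max_job, ceil(total/4)) = max(23, 24) = 24
Ratio = 25 / 24 = 1.0417

1.0417


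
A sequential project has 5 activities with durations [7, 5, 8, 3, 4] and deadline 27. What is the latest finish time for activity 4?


LF(activity 4) = deadline - sum of successor durations
Successors: activities 5 through 5 with durations [4]
Sum of successor durations = 4
LF = 27 - 4 = 23

23


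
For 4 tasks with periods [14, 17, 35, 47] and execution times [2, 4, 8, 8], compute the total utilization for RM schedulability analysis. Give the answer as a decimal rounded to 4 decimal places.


Compute individual utilizations (exact fractions):
  Task 1: C/T = 2/14 = 1/7 (approx. 0.1429)
  Task 2: C/T = 4/17 (approx. 0.2353)
  Task 3: C/T = 8/35 (approx. 0.2286)
  Task 4: C/T = 8/47 (approx. 0.1702)
Total utilization U = 1/7 + 4/17 + 8/35 + 8/47 = 21727/27965
Rounded to 4 decimal places: U = 0.7769
RM (Liu & Layland) bound for 4 tasks = 0.756828; compare with U = 21727/27965 (approx. 0.776935)
bound < U <= 1, so the RM sufficient condition is not met (inconclusive; an exact test such as response-time analysis is needed).

0.7769


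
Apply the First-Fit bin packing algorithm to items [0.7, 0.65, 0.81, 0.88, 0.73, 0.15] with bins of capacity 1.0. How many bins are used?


Place items sequentially using First-Fit:
  Item 0.7 -> new Bin 1
  Item 0.65 -> new Bin 2
  Item 0.81 -> new Bin 3
  Item 0.88 -> new Bin 4
  Item 0.73 -> new Bin 5
  Item 0.15 -> Bin 1 (now 0.85)
Total bins used = 5

5


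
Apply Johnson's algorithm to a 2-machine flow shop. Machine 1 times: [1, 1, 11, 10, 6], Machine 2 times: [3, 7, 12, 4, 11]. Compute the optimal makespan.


Apply Johnson's rule:
  Group 1 (a <= b): [(1, 1, 3), (2, 1, 7), (5, 6, 11), (3, 11, 12)]
  Group 2 (a > b): [(4, 10, 4)]
Optimal job order: [1, 2, 5, 3, 4]
Schedule:
  Job 1: M1 done at 1, M2 done at 4
  Job 2: M1 done at 2, M2 done at 11
  Job 5: M1 done at 8, M2 done at 22
  Job 3: M1 done at 19, M2 done at 34
  Job 4: M1 done at 29, M2 done at 38
Makespan = 38

38


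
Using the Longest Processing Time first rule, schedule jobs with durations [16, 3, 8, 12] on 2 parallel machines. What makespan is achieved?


Sort jobs in decreasing order (LPT): [16, 12, 8, 3]
Assign each job to the least loaded machine:
  Machine 1: jobs [16, 3], load = 19
  Machine 2: jobs [12, 8], load = 20
Makespan = max load = 20

20


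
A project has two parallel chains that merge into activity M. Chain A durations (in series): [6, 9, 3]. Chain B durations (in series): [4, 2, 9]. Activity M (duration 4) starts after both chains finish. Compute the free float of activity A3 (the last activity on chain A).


ES(A3) = sum of predecessors on chain A = 15
EF(A3) = ES + duration = 15 + 3 = 18
Successor of A3 is M. ES(M) = max(sum(A), sum(B)) = max(18, 15) = 18
Free float = ES(successor) - EF(current) = 18 - 18 = 0

0


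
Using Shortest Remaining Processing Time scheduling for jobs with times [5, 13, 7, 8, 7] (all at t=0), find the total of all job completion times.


Since all jobs arrive at t=0, SRPT equals SPT ordering.
SPT order: [5, 7, 7, 8, 13]
Completion times:
  Job 1: p=5, C=5
  Job 2: p=7, C=12
  Job 3: p=7, C=19
  Job 4: p=8, C=27
  Job 5: p=13, C=40
Total completion time = 5 + 12 + 19 + 27 + 40 = 103

103


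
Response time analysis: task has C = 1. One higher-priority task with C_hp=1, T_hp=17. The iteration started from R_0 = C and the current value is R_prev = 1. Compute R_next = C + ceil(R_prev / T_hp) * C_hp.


R_next = C + ceil(R_prev / T_hp) * C_hp
ceil(1 / 17) = ceil(0.0588) = 1
Interference = 1 * 1 = 1
R_next = 1 + 1 = 2

2


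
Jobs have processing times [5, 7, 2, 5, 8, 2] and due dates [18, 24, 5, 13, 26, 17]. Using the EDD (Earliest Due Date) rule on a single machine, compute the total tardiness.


Sort by due date (EDD order): [(2, 5), (5, 13), (2, 17), (5, 18), (7, 24), (8, 26)]
Compute completion times and tardiness:
  Job 1: p=2, d=5, C=2, tardiness=max(0,2-5)=0
  Job 2: p=5, d=13, C=7, tardiness=max(0,7-13)=0
  Job 3: p=2, d=17, C=9, tardiness=max(0,9-17)=0
  Job 4: p=5, d=18, C=14, tardiness=max(0,14-18)=0
  Job 5: p=7, d=24, C=21, tardiness=max(0,21-24)=0
  Job 6: p=8, d=26, C=29, tardiness=max(0,29-26)=3
Total tardiness = 3

3


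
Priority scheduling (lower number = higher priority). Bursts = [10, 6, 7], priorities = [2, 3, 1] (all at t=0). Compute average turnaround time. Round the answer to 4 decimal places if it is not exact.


Sort by priority (ascending = highest first):
Order: [(1, 7), (2, 10), (3, 6)]
Completion times:
  Priority 1, burst=7, C=7
  Priority 2, burst=10, C=17
  Priority 3, burst=6, C=23
Average turnaround = 47/3 = 15.6667

15.6667


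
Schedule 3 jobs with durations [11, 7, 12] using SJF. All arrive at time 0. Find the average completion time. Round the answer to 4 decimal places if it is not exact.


SJF order (ascending): [7, 11, 12]
Completion times:
  Job 1: burst=7, C=7
  Job 2: burst=11, C=18
  Job 3: burst=12, C=30
Average completion = 55/3 = 18.3333

18.3333


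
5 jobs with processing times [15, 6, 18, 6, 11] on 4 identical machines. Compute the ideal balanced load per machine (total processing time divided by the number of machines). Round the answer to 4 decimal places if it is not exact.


Total processing time = 15 + 6 + 18 + 6 + 11 = 56
Number of machines = 4
Ideal balanced load = 56 / 4 = 14.0

14.0


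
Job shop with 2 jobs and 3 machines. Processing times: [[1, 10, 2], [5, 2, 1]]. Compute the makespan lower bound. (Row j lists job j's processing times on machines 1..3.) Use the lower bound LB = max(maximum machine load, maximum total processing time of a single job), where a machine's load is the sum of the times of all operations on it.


Machine loads:
  Machine 1: 1 + 5 = 6
  Machine 2: 10 + 2 = 12
  Machine 3: 2 + 1 = 3
Max machine load = 12
Job totals:
  Job 1: 13
  Job 2: 8
Max job total = 13
Lower bound = max(12, 13) = 13

13


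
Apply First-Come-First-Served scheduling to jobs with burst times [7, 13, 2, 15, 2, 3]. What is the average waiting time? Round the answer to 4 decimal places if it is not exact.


FCFS order (as given): [7, 13, 2, 15, 2, 3]
Waiting times:
  Job 1: wait = 0
  Job 2: wait = 7
  Job 3: wait = 20
  Job 4: wait = 22
  Job 5: wait = 37
  Job 6: wait = 39
Sum of waiting times = 125
Average waiting time = 125/6 = 20.8333

20.8333
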